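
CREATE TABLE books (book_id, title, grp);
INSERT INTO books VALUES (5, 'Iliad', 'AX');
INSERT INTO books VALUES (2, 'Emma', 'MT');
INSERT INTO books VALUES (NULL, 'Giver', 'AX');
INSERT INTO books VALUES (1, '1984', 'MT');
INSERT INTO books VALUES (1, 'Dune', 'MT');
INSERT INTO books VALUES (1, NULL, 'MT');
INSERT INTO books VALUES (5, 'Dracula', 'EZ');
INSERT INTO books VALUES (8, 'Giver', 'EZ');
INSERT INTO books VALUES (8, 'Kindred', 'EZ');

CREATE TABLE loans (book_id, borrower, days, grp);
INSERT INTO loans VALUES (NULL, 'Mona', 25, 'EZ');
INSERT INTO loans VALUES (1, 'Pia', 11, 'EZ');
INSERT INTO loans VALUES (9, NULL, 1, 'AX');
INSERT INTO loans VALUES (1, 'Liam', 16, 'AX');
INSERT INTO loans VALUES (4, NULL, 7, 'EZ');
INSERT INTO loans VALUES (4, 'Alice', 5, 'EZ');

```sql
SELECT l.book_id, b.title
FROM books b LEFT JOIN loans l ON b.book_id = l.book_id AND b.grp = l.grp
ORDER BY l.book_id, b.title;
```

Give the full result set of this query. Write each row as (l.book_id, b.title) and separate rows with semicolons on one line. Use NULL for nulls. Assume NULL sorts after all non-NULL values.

(NULL, 1984); (NULL, Dracula); (NULL, Dune); (NULL, Emma); (NULL, Giver); (NULL, Giver); (NULL, Iliad); (NULL, Kindred); (NULL, NULL)

LEFT JOIN keeps every row from `books`; unmatched rows get NULL for `loans`'s columns.
Matching on b.book_id = l.book_id AND b.grp = l.grp. A NULL in a compared column never satisfies the condition.
Matched pairs: 0; unmatched b rows kept: 9.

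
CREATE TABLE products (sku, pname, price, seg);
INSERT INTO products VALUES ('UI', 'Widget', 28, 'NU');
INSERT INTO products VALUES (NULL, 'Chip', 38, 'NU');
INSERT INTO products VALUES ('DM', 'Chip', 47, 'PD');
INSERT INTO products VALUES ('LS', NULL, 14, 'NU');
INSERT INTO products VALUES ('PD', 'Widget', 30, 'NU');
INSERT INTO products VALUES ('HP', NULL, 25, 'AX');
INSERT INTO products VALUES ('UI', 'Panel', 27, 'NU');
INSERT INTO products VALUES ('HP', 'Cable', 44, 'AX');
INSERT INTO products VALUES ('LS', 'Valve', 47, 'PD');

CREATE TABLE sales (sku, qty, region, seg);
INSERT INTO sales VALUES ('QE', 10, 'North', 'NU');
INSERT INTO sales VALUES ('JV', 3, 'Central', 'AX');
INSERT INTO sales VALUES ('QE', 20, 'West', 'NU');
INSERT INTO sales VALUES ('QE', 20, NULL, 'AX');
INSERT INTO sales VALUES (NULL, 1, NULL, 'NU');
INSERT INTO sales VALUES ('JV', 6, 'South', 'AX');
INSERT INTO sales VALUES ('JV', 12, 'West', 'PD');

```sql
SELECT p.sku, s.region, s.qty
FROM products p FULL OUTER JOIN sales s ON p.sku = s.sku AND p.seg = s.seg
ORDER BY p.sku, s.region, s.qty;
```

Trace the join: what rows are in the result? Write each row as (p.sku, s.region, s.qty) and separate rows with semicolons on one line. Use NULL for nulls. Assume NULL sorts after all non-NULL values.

FULL OUTER JOIN keeps every row from both sides; unmatched rows get NULL for the other side's columns.
Matching on p.sku = s.sku AND p.seg = s.seg. A NULL in a compared column never satisfies the condition.
- p (sku=UI, seg=NU) has no partner → padded with NULL.
- p (sku=NULL, seg=NU) has no partner → padded with NULL.
- p (sku=DM, seg=PD) has no partner → padded with NULL.
- p (sku=LS, seg=NU) has no partner → padded with NULL.
- p (sku=PD, seg=NU) has no partner → padded with NULL.
- p (sku=HP, seg=AX) has no partner → padded with NULL.
- p (sku=UI, seg=NU) has no partner → padded with NULL.
- p (sku=HP, seg=AX) has no partner → padded with NULL.
- p (sku=LS, seg=PD) has no partner → padded with NULL.
- 7 row(s) from s found no p partner → padded with NULL.

(DM, NULL, NULL); (HP, NULL, NULL); (HP, NULL, NULL); (LS, NULL, NULL); (LS, NULL, NULL); (PD, NULL, NULL); (UI, NULL, NULL); (UI, NULL, NULL); (NULL, Central, 3); (NULL, North, 10); (NULL, South, 6); (NULL, West, 12); (NULL, West, 20); (NULL, NULL, 1); (NULL, NULL, 20); (NULL, NULL, NULL)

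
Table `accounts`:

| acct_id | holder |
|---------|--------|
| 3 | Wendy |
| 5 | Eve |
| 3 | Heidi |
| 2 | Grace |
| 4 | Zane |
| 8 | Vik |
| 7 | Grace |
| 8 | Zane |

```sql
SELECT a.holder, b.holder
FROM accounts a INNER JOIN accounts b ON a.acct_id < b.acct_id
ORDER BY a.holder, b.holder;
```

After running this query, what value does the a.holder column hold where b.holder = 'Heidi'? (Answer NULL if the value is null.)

INNER JOIN keeps only pairs where the ON condition holds.
Matching on a.acct_id < b.acct_id.
Matched pairs: 26.

Grace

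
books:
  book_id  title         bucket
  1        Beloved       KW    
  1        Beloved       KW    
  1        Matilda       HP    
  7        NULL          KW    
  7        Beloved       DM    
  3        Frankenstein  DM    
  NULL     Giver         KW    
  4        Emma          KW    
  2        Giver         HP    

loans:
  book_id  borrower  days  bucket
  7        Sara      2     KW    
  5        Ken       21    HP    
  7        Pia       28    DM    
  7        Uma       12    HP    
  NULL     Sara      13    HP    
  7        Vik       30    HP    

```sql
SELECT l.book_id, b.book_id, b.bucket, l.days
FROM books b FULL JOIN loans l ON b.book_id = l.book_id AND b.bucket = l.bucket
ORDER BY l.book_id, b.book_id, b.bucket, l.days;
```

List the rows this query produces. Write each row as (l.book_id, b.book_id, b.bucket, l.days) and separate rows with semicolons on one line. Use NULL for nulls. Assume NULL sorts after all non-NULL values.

FULL OUTER JOIN keeps every row from both sides; unmatched rows get NULL for the other side's columns.
Matching on b.book_id = l.book_id AND b.bucket = l.bucket. A NULL in a compared column never satisfies the condition.
- book_id=1, bucket=KW: no l row matches, row kept with l columns NULL.
- book_id=1, bucket=KW: no l row matches, row kept with l columns NULL.
- book_id=1, bucket=HP: no l row matches, row kept with l columns NULL.
- book_id=7, bucket=KW: 1 matching l row(s), so 1 row(s) emitted.
- book_id=7, bucket=DM: 1 matching l row(s), so 1 row(s) emitted.
- book_id=3, bucket=DM: no l row matches, row kept with l columns NULL.
- book_id=NULL, bucket=KW: no l row matches, row kept with l columns NULL.
- book_id=4, bucket=KW: no l row matches, row kept with l columns NULL.
- book_id=2, bucket=HP: no l row matches, row kept with l columns NULL.
- plus 4 unmatched l row(s), each kept with NULL b columns.

(5, NULL, NULL, 21); (7, 7, DM, 28); (7, 7, KW, 2); (7, NULL, NULL, 12); (7, NULL, NULL, 30); (NULL, 1, HP, NULL); (NULL, 1, KW, NULL); (NULL, 1, KW, NULL); (NULL, 2, HP, NULL); (NULL, 3, DM, NULL); (NULL, 4, KW, NULL); (NULL, NULL, KW, NULL); (NULL, NULL, NULL, 13)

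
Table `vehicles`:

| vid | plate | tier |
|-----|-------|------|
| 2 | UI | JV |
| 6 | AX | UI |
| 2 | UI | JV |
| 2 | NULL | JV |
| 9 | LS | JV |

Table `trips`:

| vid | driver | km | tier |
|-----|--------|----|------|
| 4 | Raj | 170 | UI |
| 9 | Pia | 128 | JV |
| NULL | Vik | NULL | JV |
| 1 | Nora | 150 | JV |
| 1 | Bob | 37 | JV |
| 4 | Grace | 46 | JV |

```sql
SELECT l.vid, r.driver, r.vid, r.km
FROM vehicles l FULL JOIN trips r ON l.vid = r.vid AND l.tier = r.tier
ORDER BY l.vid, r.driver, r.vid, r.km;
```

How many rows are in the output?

10

FULL OUTER JOIN keeps every row from both sides; unmatched rows get NULL for the other side's columns.
Matching on l.vid = r.vid AND l.tier = r.tier. A NULL in a compared column never satisfies the condition.
Matched pairs: 1; unmatched l rows kept: 4; unmatched r rows kept: 5.
Total: 1 matched + 9 padded = 10 rows.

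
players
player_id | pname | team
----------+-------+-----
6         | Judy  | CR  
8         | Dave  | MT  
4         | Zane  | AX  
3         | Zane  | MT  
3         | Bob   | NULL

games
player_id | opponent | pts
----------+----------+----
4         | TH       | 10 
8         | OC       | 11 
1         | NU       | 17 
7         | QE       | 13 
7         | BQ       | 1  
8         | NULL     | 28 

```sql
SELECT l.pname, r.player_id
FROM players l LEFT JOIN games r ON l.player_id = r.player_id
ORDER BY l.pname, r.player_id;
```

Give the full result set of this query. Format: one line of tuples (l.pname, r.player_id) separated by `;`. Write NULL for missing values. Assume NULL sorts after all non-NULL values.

LEFT JOIN keeps every row from `players`; unmatched rows get NULL for `games`'s columns.
Matching on l.player_id = r.player_id.
- l row (player_id=6): no match → kept, r columns NULL.
- l row (player_id=8): matches 2 r row(s) → 2 output row(s).
- l row (player_id=4): matches 1 r row(s) → 1 output row(s).
- l row (player_id=3): no match → kept, r columns NULL.
- l row (player_id=3): no match → kept, r columns NULL.
After projecting and ordering:
l.pname | r.player_id
Bob | NULL
Dave | 8
Dave | 8
Judy | NULL
Zane | 4
Zane | NULL

(Bob, NULL); (Dave, 8); (Dave, 8); (Judy, NULL); (Zane, 4); (Zane, NULL)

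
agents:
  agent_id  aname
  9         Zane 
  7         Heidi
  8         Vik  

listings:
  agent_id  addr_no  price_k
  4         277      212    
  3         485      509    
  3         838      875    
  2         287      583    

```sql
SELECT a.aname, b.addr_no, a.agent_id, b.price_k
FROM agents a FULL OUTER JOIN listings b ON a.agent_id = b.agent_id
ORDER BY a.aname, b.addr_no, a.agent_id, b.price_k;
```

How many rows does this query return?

7

FULL OUTER JOIN keeps every row from both sides; unmatched rows get NULL for the other side's columns.
Matching on a.agent_id = b.agent_id.
- a row (agent_id=9): no match → kept, b columns NULL.
- a row (agent_id=7): no match → kept, b columns NULL.
- a row (agent_id=8): no match → kept, b columns NULL.
- plus 4 unmatched b row(s), each kept with NULL a columns.
Total: 0 matched + 7 padded = 7 rows.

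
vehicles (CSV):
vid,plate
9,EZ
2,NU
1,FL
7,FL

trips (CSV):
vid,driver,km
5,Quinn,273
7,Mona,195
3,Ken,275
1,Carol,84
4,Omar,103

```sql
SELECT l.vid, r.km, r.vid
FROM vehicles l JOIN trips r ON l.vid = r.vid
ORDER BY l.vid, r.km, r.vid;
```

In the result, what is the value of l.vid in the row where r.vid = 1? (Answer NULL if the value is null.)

1

INNER JOIN keeps only pairs where the ON condition holds.
Matching on l.vid = r.vid.
- vid=9: no matching r row, dropped.
- vid=2: no matching r row, dropped.
- vid=1: 1 matching r row(s), so 1 row(s) emitted.
- vid=7: 1 matching r row(s), so 1 row(s) emitted.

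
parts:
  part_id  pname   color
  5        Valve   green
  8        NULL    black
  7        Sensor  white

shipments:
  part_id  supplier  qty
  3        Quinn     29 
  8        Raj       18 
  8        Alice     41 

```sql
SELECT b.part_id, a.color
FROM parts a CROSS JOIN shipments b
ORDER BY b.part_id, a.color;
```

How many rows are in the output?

9

CROSS JOIN pairs every row of `parts` with every row of `shipments`: 3 × 3 = 9 rows.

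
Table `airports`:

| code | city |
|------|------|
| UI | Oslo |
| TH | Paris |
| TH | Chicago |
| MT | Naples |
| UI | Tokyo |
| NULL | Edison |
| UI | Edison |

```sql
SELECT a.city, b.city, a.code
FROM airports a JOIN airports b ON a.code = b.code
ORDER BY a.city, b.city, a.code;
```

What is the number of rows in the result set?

14

INNER JOIN keeps only pairs where the ON condition holds.
Matching on a.code = b.code. A NULL in a compared column never satisfies the condition.
Matched pairs: 14.
Total: 14 rows.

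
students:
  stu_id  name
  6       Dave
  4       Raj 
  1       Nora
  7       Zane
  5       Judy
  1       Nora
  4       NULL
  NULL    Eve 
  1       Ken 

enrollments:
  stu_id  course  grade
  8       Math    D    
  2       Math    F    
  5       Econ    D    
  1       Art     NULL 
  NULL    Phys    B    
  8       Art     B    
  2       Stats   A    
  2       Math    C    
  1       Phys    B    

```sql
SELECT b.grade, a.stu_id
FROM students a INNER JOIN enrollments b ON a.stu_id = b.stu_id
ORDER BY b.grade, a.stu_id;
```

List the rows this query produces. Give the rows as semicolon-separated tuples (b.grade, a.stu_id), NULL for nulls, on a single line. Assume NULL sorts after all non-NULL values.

(B, 1); (B, 1); (B, 1); (D, 5); (NULL, 1); (NULL, 1); (NULL, 1)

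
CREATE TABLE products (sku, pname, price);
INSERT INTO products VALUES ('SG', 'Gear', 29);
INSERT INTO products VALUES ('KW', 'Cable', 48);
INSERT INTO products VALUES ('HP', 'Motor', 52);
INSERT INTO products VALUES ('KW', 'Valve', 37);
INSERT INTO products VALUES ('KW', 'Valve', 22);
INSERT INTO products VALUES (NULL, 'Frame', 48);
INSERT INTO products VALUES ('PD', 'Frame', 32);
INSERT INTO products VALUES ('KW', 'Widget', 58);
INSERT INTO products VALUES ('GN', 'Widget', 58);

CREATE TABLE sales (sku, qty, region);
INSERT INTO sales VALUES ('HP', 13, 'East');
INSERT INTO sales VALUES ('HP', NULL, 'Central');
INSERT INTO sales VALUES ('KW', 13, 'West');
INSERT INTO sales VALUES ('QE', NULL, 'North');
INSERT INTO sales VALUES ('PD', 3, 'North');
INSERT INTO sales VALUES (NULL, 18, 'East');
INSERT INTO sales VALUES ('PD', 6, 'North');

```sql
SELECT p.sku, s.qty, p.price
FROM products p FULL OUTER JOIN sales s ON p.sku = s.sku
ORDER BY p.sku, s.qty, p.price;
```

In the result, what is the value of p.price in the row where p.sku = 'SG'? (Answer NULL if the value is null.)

29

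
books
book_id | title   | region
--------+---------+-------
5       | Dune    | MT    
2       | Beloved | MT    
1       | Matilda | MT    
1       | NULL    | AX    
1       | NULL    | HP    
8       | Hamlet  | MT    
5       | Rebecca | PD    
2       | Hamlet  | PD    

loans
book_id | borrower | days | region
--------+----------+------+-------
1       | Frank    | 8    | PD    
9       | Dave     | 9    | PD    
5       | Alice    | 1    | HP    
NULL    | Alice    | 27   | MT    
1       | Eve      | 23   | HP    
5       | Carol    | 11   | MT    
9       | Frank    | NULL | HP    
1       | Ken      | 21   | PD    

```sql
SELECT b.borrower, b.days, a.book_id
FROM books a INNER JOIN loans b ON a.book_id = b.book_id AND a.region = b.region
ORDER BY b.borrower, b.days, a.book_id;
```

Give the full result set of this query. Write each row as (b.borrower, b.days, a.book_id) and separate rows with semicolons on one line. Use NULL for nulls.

INNER JOIN keeps only pairs where the ON condition holds.
Matching on a.book_id = b.book_id AND a.region = b.region. A NULL in a compared column never satisfies the condition.
Matched pairs: 2.

(Carol, 11, 5); (Eve, 23, 1)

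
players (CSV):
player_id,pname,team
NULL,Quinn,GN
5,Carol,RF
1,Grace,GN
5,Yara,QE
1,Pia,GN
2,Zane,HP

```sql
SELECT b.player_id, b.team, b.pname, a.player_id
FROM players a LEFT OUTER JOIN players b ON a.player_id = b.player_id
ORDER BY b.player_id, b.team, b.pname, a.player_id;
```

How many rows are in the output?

10

LEFT JOIN keeps every row from `players a`; unmatched rows get NULL for `players b`'s columns.
Matching on a.player_id = b.player_id. A NULL in a compared column never satisfies the condition.
- a (player_id=NULL) has no partner → padded with NULL.
- a (player_id=5) pairs with 2 row(s) of b.
- a (player_id=1) pairs with 2 row(s) of b.
- a (player_id=5) pairs with 2 row(s) of b.
- a (player_id=1) pairs with 2 row(s) of b.
- a (player_id=2) pairs with 1 row(s) of b.
Total: 9 matched + 1 padded = 10 rows.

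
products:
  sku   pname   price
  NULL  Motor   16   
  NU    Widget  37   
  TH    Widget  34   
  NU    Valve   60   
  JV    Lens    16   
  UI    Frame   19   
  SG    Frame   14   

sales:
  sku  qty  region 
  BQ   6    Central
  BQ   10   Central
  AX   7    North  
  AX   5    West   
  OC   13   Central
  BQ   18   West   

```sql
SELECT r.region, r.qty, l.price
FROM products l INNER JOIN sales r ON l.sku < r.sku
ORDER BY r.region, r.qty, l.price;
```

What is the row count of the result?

3

INNER JOIN keeps only pairs where the ON condition holds.
Matching on l.sku < r.sku. A NULL in a compared column never satisfies the condition.
- l[0] sku=NULL → no match; dropped.
- l[1] sku=NU → 1 match(es) in r → 1 row(s).
- l[2] sku=TH → no match; dropped.
- l[3] sku=NU → 1 match(es) in r → 1 row(s).
- l[4] sku=JV → 1 match(es) in r → 1 row(s).
- l[5] sku=UI → no match; dropped.
- l[6] sku=SG → no match; dropped.
Total: 3 rows.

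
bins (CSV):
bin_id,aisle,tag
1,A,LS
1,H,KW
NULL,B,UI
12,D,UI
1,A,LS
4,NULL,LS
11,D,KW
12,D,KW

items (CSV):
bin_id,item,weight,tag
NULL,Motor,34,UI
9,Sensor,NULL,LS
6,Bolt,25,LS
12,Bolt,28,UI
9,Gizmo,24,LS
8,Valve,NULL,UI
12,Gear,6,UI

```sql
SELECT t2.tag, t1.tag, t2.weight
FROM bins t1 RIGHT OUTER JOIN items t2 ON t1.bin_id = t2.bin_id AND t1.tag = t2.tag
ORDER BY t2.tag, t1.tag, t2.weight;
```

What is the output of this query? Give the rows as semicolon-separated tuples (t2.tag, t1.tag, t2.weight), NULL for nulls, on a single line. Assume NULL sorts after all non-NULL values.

(LS, NULL, 24); (LS, NULL, 25); (LS, NULL, NULL); (UI, UI, 6); (UI, UI, 28); (UI, NULL, 34); (UI, NULL, NULL)

RIGHT JOIN keeps every row from `items`; unmatched rows get NULL for `bins`'s columns.
Matching on t1.bin_id = t2.bin_id AND t1.tag = t2.tag. A NULL in a compared column never satisfies the condition.
- t1[0] bin_id=1, tag=LS → no match.
- t1[1] bin_id=1, tag=KW → no match.
- t1[2] bin_id=NULL, tag=UI → no match.
- t1[3] bin_id=12, tag=UI → 2 match(es) in t2 → 2 row(s).
- t1[4] bin_id=1, tag=LS → no match.
- t1[5] bin_id=4, tag=LS → no match.
- t1[6] bin_id=11, tag=KW → no match.
- t1[7] bin_id=12, tag=KW → no match.
- plus 5 unmatched t2 row(s), each kept with NULL t1 columns.
After projecting and ordering:
t2.tag | t1.tag | t2.weight
LS | NULL | 24
LS | NULL | 25
LS | NULL | NULL
UI | UI | 6
UI | UI | 28
UI | NULL | 34
UI | NULL | NULL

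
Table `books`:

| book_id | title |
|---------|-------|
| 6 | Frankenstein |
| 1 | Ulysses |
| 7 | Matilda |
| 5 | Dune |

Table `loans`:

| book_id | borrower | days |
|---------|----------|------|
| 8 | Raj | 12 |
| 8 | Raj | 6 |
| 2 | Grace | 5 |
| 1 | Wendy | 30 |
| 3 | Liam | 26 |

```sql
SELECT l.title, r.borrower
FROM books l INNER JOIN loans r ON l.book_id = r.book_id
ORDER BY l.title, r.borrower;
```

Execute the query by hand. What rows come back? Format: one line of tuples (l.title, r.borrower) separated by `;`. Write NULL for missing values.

(Ulysses, Wendy)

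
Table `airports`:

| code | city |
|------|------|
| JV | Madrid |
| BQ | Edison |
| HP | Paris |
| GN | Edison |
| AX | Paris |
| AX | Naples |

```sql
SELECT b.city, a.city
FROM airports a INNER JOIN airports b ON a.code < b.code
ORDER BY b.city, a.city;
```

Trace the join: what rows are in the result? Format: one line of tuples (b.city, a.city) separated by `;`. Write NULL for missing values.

INNER JOIN keeps only pairs where the ON condition holds.
Matching on a.code < b.code.
Matched pairs: 14.

(Edison, Edison); (Edison, Naples); (Edison, Naples); (Edison, Paris); (Edison, Paris); (Madrid, Edison); (Madrid, Edison); (Madrid, Naples); (Madrid, Paris); (Madrid, Paris); (Paris, Edison); (Paris, Edison); (Paris, Naples); (Paris, Paris)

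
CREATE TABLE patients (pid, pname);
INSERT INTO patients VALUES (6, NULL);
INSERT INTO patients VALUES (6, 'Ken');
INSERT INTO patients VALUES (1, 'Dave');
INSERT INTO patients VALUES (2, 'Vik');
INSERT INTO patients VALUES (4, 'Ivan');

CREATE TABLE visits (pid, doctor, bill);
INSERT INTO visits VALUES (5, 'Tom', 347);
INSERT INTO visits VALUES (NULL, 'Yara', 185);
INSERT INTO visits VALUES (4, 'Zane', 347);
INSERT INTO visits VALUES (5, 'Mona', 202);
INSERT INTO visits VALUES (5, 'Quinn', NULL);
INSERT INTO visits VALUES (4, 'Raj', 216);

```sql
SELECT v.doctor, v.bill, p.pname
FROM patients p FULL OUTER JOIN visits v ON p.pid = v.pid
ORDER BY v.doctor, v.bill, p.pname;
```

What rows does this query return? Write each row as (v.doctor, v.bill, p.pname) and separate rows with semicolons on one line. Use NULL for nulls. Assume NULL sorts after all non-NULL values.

(Mona, 202, NULL); (Quinn, NULL, NULL); (Raj, 216, Ivan); (Tom, 347, NULL); (Yara, 185, NULL); (Zane, 347, Ivan); (NULL, NULL, Dave); (NULL, NULL, Ken); (NULL, NULL, Vik); (NULL, NULL, NULL)

FULL OUTER JOIN keeps every row from both sides; unmatched rows get NULL for the other side's columns.
Matching on p.pid = v.pid. A NULL in a compared column never satisfies the condition.
- p (pid=6) has no partner → padded with NULL.
- p (pid=6) has no partner → padded with NULL.
- p (pid=1) has no partner → padded with NULL.
- p (pid=2) has no partner → padded with NULL.
- p (pid=4) pairs with 2 row(s) of v.
- 4 v row(s) had no p match → kept, p columns NULL.
After projecting and ordering:
v.doctor | v.bill | p.pname
Mona | 202 | NULL
Quinn | NULL | NULL
Raj | 216 | Ivan
Tom | 347 | NULL
Yara | 185 | NULL
Zane | 347 | Ivan
NULL | NULL | Dave
NULL | NULL | Ken
NULL | NULL | Vik
NULL | NULL | NULL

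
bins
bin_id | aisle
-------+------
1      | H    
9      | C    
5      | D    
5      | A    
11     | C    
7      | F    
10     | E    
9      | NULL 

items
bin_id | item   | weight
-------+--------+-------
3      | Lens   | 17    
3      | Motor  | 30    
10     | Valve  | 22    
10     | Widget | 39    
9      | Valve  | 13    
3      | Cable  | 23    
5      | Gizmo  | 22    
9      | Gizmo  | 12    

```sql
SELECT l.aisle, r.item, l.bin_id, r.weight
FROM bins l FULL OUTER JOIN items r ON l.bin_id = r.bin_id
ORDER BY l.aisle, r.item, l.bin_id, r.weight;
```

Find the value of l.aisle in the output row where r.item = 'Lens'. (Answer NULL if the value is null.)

NULL

FULL OUTER JOIN keeps every row from both sides; unmatched rows get NULL for the other side's columns.
Matching on l.bin_id = r.bin_id.
Matched pairs: 8; unmatched l rows kept: 3; unmatched r rows kept: 3.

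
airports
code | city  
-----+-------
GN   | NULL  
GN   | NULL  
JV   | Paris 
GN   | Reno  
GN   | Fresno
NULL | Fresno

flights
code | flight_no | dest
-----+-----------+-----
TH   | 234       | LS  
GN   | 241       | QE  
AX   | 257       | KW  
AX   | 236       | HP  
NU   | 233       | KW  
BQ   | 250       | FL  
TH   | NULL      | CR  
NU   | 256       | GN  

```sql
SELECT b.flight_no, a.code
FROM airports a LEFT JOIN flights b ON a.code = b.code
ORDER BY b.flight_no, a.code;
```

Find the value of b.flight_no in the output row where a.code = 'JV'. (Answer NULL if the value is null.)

LEFT JOIN keeps every row from `airports`; unmatched rows get NULL for `flights`'s columns.
Matching on a.code = b.code. A NULL in a compared column never satisfies the condition.
- a[0] code=GN → 1 match(es) in b → 1 row(s).
- a[1] code=GN → 1 match(es) in b → 1 row(s).
- a[2] code=JV → no match; kept with NULLs on the b side.
- a[3] code=GN → 1 match(es) in b → 1 row(s).
- a[4] code=GN → 1 match(es) in b → 1 row(s).
- a[5] code=NULL → no match; kept with NULLs on the b side.

NULL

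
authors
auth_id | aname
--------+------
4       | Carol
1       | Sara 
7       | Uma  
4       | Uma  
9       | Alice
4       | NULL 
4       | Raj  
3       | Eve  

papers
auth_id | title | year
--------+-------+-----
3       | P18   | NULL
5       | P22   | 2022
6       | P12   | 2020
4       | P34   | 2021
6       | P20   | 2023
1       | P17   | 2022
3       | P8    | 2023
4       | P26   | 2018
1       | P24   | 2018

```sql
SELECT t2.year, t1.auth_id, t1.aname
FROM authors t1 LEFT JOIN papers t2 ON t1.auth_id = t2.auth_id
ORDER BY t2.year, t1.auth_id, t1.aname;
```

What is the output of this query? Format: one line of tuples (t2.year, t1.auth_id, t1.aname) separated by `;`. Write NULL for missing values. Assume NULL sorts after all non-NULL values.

(2018, 1, Sara); (2018, 4, Carol); (2018, 4, Raj); (2018, 4, Uma); (2018, 4, NULL); (2021, 4, Carol); (2021, 4, Raj); (2021, 4, Uma); (2021, 4, NULL); (2022, 1, Sara); (2023, 3, Eve); (NULL, 3, Eve); (NULL, 7, Uma); (NULL, 9, Alice)

LEFT JOIN keeps every row from `authors`; unmatched rows get NULL for `papers`'s columns.
Matching on t1.auth_id = t2.auth_id.
Matched pairs: 12; unmatched t1 rows kept: 2.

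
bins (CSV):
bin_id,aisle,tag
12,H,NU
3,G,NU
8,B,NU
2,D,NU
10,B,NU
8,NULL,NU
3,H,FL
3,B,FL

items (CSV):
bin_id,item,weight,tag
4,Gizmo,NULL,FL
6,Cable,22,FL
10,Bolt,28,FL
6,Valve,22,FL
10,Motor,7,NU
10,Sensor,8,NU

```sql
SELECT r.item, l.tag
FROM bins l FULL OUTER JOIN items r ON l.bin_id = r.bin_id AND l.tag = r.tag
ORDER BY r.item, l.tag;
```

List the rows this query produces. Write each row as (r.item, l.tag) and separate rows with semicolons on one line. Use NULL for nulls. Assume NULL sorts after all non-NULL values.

(Bolt, NULL); (Cable, NULL); (Gizmo, NULL); (Motor, NU); (Sensor, NU); (Valve, NULL); (NULL, FL); (NULL, FL); (NULL, NU); (NULL, NU); (NULL, NU); (NULL, NU); (NULL, NU)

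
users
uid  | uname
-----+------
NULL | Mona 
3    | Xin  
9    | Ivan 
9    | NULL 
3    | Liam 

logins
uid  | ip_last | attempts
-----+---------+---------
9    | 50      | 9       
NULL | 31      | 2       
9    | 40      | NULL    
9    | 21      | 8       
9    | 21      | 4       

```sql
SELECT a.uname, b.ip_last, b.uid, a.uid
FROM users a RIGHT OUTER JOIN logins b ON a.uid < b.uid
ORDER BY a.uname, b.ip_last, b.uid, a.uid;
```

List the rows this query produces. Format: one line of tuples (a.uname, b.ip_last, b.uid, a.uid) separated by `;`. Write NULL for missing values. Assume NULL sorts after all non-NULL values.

RIGHT JOIN keeps every row from `logins`; unmatched rows get NULL for `users`'s columns.
Matching on a.uid < b.uid. A NULL in a compared column never satisfies the condition.
- uid=NULL: no matching b row.
- uid=3: 4 matching b row(s), so 4 row(s) emitted.
- uid=9: no matching b row.
- uid=9: no matching b row.
- uid=3: 4 matching b row(s), so 4 row(s) emitted.
- 1 row(s) from b found no a partner → padded with NULL.
After projecting and ordering:
a.uname | b.ip_last | b.uid | a.uid
Liam | 21 | 9 | 3
Liam | 21 | 9 | 3
Liam | 40 | 9 | 3
Liam | 50 | 9 | 3
Xin | 21 | 9 | 3
Xin | 21 | 9 | 3
Xin | 40 | 9 | 3
Xin | 50 | 9 | 3
NULL | 31 | NULL | NULL

(Liam, 21, 9, 3); (Liam, 21, 9, 3); (Liam, 40, 9, 3); (Liam, 50, 9, 3); (Xin, 21, 9, 3); (Xin, 21, 9, 3); (Xin, 40, 9, 3); (Xin, 50, 9, 3); (NULL, 31, NULL, NULL)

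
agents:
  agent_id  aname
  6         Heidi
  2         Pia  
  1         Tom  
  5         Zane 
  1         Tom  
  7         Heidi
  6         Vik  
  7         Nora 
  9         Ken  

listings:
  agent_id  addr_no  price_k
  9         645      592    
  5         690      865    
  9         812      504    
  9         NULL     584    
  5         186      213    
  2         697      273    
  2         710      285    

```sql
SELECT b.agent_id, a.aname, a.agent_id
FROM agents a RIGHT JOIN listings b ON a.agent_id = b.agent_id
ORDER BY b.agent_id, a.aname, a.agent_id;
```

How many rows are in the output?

7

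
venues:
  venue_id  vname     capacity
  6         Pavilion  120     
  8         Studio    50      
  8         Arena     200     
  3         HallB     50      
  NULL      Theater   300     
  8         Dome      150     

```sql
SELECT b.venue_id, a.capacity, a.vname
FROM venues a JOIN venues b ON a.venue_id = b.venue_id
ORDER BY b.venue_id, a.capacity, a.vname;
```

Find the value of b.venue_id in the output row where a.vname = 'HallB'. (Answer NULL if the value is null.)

INNER JOIN keeps only pairs where the ON condition holds.
Matching on a.venue_id = b.venue_id. A NULL in a compared column never satisfies the condition.
- a row (venue_id=6): matches 1 b row(s) → 1 output row(s).
- a row (venue_id=8): matches 3 b row(s) → 3 output row(s).
- a row (venue_id=8): matches 3 b row(s) → 3 output row(s).
- a row (venue_id=3): matches 1 b row(s) → 1 output row(s).
- a row (venue_id=NULL): no match → dropped.
- a row (venue_id=8): matches 3 b row(s) → 3 output row(s).

3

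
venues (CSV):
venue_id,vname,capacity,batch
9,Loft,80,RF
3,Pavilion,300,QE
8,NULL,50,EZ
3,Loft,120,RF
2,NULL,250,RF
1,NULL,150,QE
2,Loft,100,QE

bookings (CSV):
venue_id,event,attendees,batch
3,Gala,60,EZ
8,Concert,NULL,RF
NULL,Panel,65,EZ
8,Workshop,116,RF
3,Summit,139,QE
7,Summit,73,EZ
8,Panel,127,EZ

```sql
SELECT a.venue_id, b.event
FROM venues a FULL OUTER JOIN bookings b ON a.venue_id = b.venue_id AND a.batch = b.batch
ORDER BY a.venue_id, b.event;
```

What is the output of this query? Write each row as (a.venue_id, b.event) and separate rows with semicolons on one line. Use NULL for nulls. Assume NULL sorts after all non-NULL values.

(1, NULL); (2, NULL); (2, NULL); (3, Summit); (3, NULL); (8, Panel); (9, NULL); (NULL, Concert); (NULL, Gala); (NULL, Panel); (NULL, Summit); (NULL, Workshop)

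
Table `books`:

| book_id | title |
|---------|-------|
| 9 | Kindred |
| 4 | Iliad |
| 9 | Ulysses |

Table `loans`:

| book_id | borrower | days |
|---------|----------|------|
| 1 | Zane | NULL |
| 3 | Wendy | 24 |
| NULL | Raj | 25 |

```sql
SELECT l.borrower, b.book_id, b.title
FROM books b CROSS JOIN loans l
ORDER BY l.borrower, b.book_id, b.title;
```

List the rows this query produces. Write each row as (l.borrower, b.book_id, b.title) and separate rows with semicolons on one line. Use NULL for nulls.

(Raj, 4, Iliad); (Raj, 9, Kindred); (Raj, 9, Ulysses); (Wendy, 4, Iliad); (Wendy, 9, Kindred); (Wendy, 9, Ulysses); (Zane, 4, Iliad); (Zane, 9, Kindred); (Zane, 9, Ulysses)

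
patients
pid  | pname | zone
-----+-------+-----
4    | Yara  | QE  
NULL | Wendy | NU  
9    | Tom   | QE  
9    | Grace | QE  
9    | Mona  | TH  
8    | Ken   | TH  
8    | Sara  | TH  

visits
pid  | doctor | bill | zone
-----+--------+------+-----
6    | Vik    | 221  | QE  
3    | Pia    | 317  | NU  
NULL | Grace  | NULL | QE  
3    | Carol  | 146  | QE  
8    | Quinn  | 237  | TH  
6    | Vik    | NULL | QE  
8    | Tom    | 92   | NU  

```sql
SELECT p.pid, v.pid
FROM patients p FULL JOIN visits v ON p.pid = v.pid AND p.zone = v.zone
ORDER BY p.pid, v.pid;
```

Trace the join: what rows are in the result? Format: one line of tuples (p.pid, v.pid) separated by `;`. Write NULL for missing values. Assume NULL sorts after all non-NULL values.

FULL OUTER JOIN keeps every row from both sides; unmatched rows get NULL for the other side's columns.
Matching on p.pid = v.pid AND p.zone = v.zone. A NULL in a compared column never satisfies the condition.
- p row (pid=4, zone=QE): no match → kept, v columns NULL.
- p row (pid=NULL, zone=NU): no match → kept, v columns NULL.
- p row (pid=9, zone=QE): no match → kept, v columns NULL.
- p row (pid=9, zone=QE): no match → kept, v columns NULL.
- p row (pid=9, zone=TH): no match → kept, v columns NULL.
- p row (pid=8, zone=TH): matches 1 v row(s) → 1 output row(s).
- p row (pid=8, zone=TH): matches 1 v row(s) → 1 output row(s).
- plus 6 unmatched v row(s), each kept with NULL p columns.

(4, NULL); (8, 8); (8, 8); (9, NULL); (9, NULL); (9, NULL); (NULL, 3); (NULL, 3); (NULL, 6); (NULL, 6); (NULL, 8); (NULL, NULL); (NULL, NULL)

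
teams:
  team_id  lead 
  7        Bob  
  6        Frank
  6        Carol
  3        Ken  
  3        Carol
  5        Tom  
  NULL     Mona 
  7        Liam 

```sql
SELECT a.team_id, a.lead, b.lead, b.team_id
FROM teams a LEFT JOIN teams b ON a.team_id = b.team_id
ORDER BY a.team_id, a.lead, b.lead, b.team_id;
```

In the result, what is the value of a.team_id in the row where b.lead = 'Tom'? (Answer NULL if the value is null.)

5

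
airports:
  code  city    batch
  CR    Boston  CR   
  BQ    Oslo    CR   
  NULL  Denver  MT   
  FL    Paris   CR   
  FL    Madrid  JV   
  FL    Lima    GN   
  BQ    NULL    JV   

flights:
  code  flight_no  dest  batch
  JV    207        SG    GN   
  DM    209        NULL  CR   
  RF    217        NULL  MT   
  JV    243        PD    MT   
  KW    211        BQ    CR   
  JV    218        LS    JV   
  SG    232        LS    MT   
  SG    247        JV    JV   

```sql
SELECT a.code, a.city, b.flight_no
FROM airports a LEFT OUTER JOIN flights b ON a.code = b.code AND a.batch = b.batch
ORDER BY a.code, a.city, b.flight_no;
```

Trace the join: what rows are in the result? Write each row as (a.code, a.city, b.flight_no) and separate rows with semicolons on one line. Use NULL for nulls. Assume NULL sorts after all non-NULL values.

LEFT JOIN keeps every row from `airports`; unmatched rows get NULL for `flights`'s columns.
Matching on a.code = b.code AND a.batch = b.batch. A NULL in a compared column never satisfies the condition.
- code=CR, batch=CR: no b row matches, row kept with b columns NULL.
- code=BQ, batch=CR: no b row matches, row kept with b columns NULL.
- code=NULL, batch=MT: no b row matches, row kept with b columns NULL.
- code=FL, batch=CR: no b row matches, row kept with b columns NULL.
- code=FL, batch=JV: no b row matches, row kept with b columns NULL.
- code=FL, batch=GN: no b row matches, row kept with b columns NULL.
- code=BQ, batch=JV: no b row matches, row kept with b columns NULL.
After projecting and ordering:
a.code | a.city | b.flight_no
BQ | Oslo | NULL
BQ | NULL | NULL
CR | Boston | NULL
FL | Lima | NULL
FL | Madrid | NULL
FL | Paris | NULL
NULL | Denver | NULL

(BQ, Oslo, NULL); (BQ, NULL, NULL); (CR, Boston, NULL); (FL, Lima, NULL); (FL, Madrid, NULL); (FL, Paris, NULL); (NULL, Denver, NULL)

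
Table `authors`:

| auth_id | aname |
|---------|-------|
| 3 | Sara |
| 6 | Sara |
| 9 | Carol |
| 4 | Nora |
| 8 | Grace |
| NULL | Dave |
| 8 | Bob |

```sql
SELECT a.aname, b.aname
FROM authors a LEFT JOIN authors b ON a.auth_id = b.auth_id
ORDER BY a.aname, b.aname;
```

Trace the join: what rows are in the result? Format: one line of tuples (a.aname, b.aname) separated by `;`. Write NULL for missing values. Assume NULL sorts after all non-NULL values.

(Bob, Bob); (Bob, Grace); (Carol, Carol); (Dave, NULL); (Grace, Bob); (Grace, Grace); (Nora, Nora); (Sara, Sara); (Sara, Sara)

LEFT JOIN keeps every row from `authors a`; unmatched rows get NULL for `authors b`'s columns.
Matching on a.auth_id = b.auth_id. A NULL in a compared column never satisfies the condition.
Matched pairs: 8; unmatched a rows kept: 1.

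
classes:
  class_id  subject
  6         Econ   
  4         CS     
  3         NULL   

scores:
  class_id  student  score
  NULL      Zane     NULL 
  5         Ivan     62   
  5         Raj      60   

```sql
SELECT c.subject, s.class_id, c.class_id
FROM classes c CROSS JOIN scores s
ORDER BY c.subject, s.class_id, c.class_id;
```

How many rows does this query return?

CROSS JOIN pairs every row of `classes` with every row of `scores`: 3 × 3 = 9 rows.

9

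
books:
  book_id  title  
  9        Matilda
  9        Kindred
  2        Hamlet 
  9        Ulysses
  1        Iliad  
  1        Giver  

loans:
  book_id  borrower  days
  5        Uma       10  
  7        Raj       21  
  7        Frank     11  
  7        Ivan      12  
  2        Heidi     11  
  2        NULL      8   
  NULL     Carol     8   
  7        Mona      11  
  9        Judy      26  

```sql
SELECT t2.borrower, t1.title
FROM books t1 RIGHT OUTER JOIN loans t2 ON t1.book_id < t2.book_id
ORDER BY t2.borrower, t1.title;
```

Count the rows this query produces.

23

RIGHT JOIN keeps every row from `loans`; unmatched rows get NULL for `books`'s columns.
Matching on t1.book_id < t2.book_id. A NULL in a compared column never satisfies the condition.
- t1[0] book_id=9 → no match.
- t1[1] book_id=9 → no match.
- t1[2] book_id=2 → 6 match(es) in t2 → 6 row(s).
- t1[3] book_id=9 → no match.
- t1[4] book_id=1 → 8 match(es) in t2 → 8 row(s).
- t1[5] book_id=1 → 8 match(es) in t2 → 8 row(s).
- 1 row(s) from t2 found no t1 partner → padded with NULL.
Total: 22 matched + 1 padded = 23 rows.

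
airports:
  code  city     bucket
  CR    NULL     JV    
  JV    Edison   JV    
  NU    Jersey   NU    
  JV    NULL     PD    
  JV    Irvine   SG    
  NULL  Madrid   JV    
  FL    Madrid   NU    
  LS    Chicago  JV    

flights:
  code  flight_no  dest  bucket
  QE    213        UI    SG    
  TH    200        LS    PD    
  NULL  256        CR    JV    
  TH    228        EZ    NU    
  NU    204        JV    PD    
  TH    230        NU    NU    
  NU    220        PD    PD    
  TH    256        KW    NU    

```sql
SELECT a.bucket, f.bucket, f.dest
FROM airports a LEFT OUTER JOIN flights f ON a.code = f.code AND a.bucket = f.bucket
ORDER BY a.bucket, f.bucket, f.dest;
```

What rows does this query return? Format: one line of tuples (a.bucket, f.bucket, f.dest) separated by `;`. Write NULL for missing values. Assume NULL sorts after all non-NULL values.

(JV, NULL, NULL); (JV, NULL, NULL); (JV, NULL, NULL); (JV, NULL, NULL); (NU, NULL, NULL); (NU, NULL, NULL); (PD, NULL, NULL); (SG, NULL, NULL)

LEFT JOIN keeps every row from `airports`; unmatched rows get NULL for `flights`'s columns.
Matching on a.code = f.code AND a.bucket = f.bucket. A NULL in a compared column never satisfies the condition.
Matched pairs: 0; unmatched a rows kept: 8.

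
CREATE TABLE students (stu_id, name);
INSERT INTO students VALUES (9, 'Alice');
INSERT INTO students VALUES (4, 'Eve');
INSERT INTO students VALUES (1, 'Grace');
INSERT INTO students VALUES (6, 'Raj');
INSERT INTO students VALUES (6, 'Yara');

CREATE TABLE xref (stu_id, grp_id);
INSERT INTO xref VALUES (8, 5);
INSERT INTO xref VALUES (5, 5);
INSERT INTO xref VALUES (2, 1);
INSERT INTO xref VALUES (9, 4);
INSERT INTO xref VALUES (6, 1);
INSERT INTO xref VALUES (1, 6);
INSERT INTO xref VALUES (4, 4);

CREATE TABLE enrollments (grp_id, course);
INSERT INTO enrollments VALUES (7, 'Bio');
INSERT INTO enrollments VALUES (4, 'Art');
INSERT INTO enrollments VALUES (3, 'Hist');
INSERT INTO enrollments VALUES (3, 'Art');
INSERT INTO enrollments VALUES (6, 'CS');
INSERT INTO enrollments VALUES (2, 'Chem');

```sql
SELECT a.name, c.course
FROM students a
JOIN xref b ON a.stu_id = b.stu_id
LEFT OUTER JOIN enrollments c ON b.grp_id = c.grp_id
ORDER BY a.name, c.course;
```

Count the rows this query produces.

Joins associate left-to-right: students INNER JOIN xref on stu_id gives 5 intermediate row(s).
Then LEFT JOIN `enrollments c` on grp_id: each of those 5 rows is kept; rows whose b.grp_id has no match in c get NULL for c's columns.
Result: 5 row(s).

5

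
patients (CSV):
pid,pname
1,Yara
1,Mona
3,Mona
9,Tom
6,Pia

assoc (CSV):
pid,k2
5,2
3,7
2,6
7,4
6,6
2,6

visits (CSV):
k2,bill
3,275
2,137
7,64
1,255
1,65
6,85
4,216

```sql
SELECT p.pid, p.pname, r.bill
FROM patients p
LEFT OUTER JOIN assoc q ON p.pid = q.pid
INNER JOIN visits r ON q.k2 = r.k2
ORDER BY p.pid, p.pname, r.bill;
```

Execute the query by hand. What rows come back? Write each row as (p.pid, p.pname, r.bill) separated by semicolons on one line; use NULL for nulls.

(3, Mona, 64); (6, Pia, 85)

Joins associate left-to-right: patients LEFT JOIN assoc on pid gives 5 intermediate row(s).
Then INNER JOIN `visits r` on k2: keep only rows whose q.k2 appears in r.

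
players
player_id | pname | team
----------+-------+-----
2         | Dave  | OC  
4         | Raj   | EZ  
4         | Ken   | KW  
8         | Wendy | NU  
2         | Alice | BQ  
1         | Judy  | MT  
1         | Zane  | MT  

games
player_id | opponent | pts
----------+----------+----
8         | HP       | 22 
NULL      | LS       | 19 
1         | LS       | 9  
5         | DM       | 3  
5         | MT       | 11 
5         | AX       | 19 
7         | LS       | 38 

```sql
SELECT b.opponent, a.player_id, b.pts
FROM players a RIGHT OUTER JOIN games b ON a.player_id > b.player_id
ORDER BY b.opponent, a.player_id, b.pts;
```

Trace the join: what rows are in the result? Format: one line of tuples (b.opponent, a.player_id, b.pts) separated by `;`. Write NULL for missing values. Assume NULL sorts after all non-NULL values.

(AX, 8, 19); (DM, 8, 3); (HP, NULL, 22); (LS, 2, 9); (LS, 2, 9); (LS, 4, 9); (LS, 4, 9); (LS, 8, 9); (LS, 8, 38); (LS, NULL, 19); (MT, 8, 11)

RIGHT JOIN keeps every row from `games`; unmatched rows get NULL for `players`'s columns.
Matching on a.player_id > b.player_id. A NULL in a compared column never satisfies the condition.
- a row (player_id=2): matches 1 b row(s) → 1 output row(s).
- a row (player_id=4): matches 1 b row(s) → 1 output row(s).
- a row (player_id=4): matches 1 b row(s) → 1 output row(s).
- a row (player_id=8): matches 5 b row(s) → 5 output row(s).
- a row (player_id=2): matches 1 b row(s) → 1 output row(s).
- a row (player_id=1): no match.
- a row (player_id=1): no match.
- plus 2 unmatched b row(s), each kept with NULL a columns.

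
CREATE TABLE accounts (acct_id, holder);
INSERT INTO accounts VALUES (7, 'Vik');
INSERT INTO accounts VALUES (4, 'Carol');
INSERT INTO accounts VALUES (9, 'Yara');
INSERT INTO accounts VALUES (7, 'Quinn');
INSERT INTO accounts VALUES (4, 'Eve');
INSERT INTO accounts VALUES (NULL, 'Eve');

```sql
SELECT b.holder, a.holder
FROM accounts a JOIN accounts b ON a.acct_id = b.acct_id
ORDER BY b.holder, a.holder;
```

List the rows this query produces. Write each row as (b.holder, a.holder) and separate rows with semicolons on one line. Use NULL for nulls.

INNER JOIN keeps only pairs where the ON condition holds.
Matching on a.acct_id = b.acct_id. A NULL in a compared column never satisfies the condition.
Matched pairs: 9.

(Carol, Carol); (Carol, Eve); (Eve, Carol); (Eve, Eve); (Quinn, Quinn); (Quinn, Vik); (Vik, Quinn); (Vik, Vik); (Yara, Yara)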